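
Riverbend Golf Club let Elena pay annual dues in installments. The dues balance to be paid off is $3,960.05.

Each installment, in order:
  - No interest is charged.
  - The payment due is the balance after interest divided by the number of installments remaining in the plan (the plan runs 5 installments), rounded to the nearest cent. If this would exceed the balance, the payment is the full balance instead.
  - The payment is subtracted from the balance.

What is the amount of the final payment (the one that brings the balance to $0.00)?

$792.01

Installment 1: opening $3,960.05; payment $792.01; balance $3,168.04
Installment 2: opening $3,168.04; payment $792.01; balance $2,376.03
Installment 3: opening $2,376.03; payment $792.01; balance $1,584.02
Installment 4: opening $1,584.02; payment $792.01; balance $792.01
Installment 5: opening $792.01; payment $792.01; balance $0.00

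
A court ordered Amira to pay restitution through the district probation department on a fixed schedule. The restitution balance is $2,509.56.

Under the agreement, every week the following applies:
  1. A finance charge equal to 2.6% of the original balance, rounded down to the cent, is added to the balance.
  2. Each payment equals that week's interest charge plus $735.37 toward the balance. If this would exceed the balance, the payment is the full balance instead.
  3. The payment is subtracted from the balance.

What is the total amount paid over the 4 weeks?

$2,770.52

Week 1: opening $2,509.56; interest $65.24 → $2,574.80; payment $800.61; balance $1,774.19
Week 2: opening $1,774.19; interest $65.24 → $1,839.43; payment $800.61; balance $1,038.82
Week 3: opening $1,038.82; interest $65.24 → $1,104.06; payment $800.61; balance $303.45
Week 4: opening $303.45; interest $65.24 → $368.69; payment $368.69; balance $0.00
Total paid: $2,770.52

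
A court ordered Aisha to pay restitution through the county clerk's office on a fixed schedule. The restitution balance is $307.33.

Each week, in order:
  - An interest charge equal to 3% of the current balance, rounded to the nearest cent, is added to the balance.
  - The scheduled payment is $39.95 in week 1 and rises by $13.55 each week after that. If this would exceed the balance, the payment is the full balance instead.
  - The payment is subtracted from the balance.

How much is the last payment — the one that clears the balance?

# | Opening | Interest | Payment | End bal
1 | $307.33 | $9.22 | $39.95 | $276.60
2 | $276.60 | $8.30 | $53.50 | $231.40
3 | $231.40 | $6.94 | $67.05 | $171.29
4 | $171.29 | $5.14 | $80.60 | $95.83
5 | $95.83 | $2.87 | $94.15 | $4.55
6 | $4.55 | $0.14 | $4.69 | $0.00

$4.69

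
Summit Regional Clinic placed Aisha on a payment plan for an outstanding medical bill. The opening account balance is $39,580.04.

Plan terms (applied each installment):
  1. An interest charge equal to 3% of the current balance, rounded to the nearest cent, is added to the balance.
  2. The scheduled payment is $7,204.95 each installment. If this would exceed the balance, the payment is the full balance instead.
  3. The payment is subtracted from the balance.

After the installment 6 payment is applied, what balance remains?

$656.06

Installment 1: opening $39,580.04; interest $1,187.40 → $40,767.44; payment $7,204.95; balance $33,562.49
Installment 2: opening $33,562.49; interest $1,006.87 → $34,569.36; payment $7,204.95; balance $27,364.41
Installment 3: opening $27,364.41; interest $820.93 → $28,185.34; payment $7,204.95; balance $20,980.39
Installment 4: opening $20,980.39; interest $629.41 → $21,609.80; payment $7,204.95; balance $14,404.85
Installment 5: opening $14,404.85; interest $432.15 → $14,837.00; payment $7,204.95; balance $7,632.05
Installment 6: opening $7,632.05; interest $228.96 → $7,861.01; payment $7,204.95; balance $656.06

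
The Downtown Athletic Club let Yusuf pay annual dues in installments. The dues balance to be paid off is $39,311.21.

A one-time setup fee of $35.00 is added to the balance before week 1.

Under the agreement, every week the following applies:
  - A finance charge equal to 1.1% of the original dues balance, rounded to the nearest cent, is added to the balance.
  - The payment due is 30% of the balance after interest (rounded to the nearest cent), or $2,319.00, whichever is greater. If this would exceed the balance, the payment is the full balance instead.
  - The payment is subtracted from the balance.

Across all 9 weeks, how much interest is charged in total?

# | Opening | Interest | Payment | End bal
1 | $39,346.21 | $432.42 | $11,933.59 | $27,845.04
2 | $27,845.04 | $432.42 | $8,483.24 | $19,794.22
3 | $19,794.22 | $432.42 | $6,067.99 | $14,158.65
4 | $14,158.65 | $432.42 | $4,377.32 | $10,213.75
5 | $10,213.75 | $432.42 | $3,193.85 | $7,452.32
6 | $7,452.32 | $432.42 | $2,365.42 | $5,519.32
7 | $5,519.32 | $432.42 | $2,319.00 | $3,632.74
8 | $3,632.74 | $432.42 | $2,319.00 | $1,746.16
9 | $1,746.16 | $432.42 | $2,178.58 | $0.00
Total interest: $432.42 + $432.42 + $432.42 + $432.42 + $432.42 + $432.42 + $432.42 + $432.42 + $432.42 = $3,891.78

$3,891.78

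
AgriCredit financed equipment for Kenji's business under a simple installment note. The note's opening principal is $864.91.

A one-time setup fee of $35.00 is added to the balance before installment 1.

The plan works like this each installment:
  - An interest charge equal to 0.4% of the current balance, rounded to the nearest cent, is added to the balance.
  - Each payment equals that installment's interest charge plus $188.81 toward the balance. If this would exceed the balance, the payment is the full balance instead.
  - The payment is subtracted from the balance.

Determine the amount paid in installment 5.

Installment 1: $899.91 +$3.60 interest = $903.51; pay $192.41 → $711.10
Installment 2: $711.10 +$2.84 interest = $713.94; pay $191.65 → $522.29
Installment 3: $522.29 +$2.09 interest = $524.38; pay $190.90 → $333.48
Installment 4: $333.48 +$1.33 interest = $334.81; pay $190.14 → $144.67
Installment 5: $144.67 +$0.58 interest = $145.25; pay $145.25 → $0.00

$145.25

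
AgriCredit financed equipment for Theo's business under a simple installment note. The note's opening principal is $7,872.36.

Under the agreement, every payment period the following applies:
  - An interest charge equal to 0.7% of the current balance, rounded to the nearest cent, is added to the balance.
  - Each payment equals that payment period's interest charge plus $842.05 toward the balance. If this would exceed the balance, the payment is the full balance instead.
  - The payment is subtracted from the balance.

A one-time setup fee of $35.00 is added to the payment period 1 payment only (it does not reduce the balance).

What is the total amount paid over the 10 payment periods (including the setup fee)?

$8,193.18

Payment period 1: $7,872.36 +$55.11 interest = $7,927.47; pay $897.16 (+ $35.00 fee) → $7,030.31
Payment period 2: $7,030.31 +$49.21 interest = $7,079.52; pay $891.26 → $6,188.26
Payment period 3: $6,188.26 +$43.32 interest = $6,231.58; pay $885.37 → $5,346.21
Payment period 4: $5,346.21 +$37.42 interest = $5,383.63; pay $879.47 → $4,504.16
Payment period 5: $4,504.16 +$31.53 interest = $4,535.69; pay $873.58 → $3,662.11
Payment period 6: $3,662.11 +$25.63 interest = $3,687.74; pay $867.68 → $2,820.06
Payment period 7: $2,820.06 +$19.74 interest = $2,839.80; pay $861.79 → $1,978.01
Payment period 8: $1,978.01 +$13.85 interest = $1,991.86; pay $855.90 → $1,135.96
Payment period 9: $1,135.96 +$7.95 interest = $1,143.91; pay $850.00 → $293.91
Payment period 10: $293.91 +$2.06 interest = $295.97; pay $295.97 → $0.00
Total paid: $8,193.18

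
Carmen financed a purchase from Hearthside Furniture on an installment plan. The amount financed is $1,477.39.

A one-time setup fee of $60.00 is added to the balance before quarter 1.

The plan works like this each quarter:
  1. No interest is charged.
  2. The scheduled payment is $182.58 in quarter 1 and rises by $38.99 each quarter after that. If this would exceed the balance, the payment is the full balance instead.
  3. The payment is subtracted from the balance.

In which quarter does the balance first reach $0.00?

# | Opening | Payment | End bal
1 | $1,537.39 | $182.58 | $1,354.81
2 | $1,354.81 | $221.57 | $1,133.24
3 | $1,133.24 | $260.56 | $872.68
4 | $872.68 | $299.55 | $573.13
5 | $573.13 | $338.54 | $234.59
6 | $234.59 | $234.59 | $0.00
Balance reaches $0.00 in quarter 6.

6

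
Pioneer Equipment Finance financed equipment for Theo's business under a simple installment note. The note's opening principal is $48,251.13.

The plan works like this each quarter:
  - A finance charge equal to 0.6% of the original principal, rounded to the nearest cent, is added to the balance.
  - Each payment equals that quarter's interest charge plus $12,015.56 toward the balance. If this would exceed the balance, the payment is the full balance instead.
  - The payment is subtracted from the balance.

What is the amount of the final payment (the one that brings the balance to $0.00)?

Quarter 1: opening $48,251.13; interest $289.51 → $48,540.64; payment $12,305.07; balance $36,235.57
Quarter 2: opening $36,235.57; interest $289.51 → $36,525.08; payment $12,305.07; balance $24,220.01
Quarter 3: opening $24,220.01; interest $289.51 → $24,509.52; payment $12,305.07; balance $12,204.45
Quarter 4: opening $12,204.45; interest $289.51 → $12,493.96; payment $12,305.07; balance $188.89
Quarter 5: opening $188.89; interest $289.51 → $478.40; payment $478.40; balance $0.00

$478.40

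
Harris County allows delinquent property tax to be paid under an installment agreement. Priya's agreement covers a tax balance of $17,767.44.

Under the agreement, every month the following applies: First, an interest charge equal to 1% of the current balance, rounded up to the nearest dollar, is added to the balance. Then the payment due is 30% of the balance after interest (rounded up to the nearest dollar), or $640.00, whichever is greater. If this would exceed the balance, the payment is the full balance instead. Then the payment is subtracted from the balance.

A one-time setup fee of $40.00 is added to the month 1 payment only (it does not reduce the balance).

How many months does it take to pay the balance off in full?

# | Opening | Interest | Payment | Fee | End bal
1 | $17,767.44 | $178.00 | $5,384.00 | $40.00 | $12,561.44
2 | $12,561.44 | $126.00 | $3,807.00 | — | $8,880.44
3 | $8,880.44 | $89.00 | $2,691.00 | — | $6,278.44
4 | $6,278.44 | $63.00 | $1,903.00 | — | $4,438.44
5 | $4,438.44 | $45.00 | $1,346.00 | — | $3,137.44
6 | $3,137.44 | $32.00 | $951.00 | — | $2,218.44
7 | $2,218.44 | $23.00 | $673.00 | — | $1,568.44
8 | $1,568.44 | $16.00 | $640.00 | — | $944.44
9 | $944.44 | $10.00 | $640.00 | — | $314.44
10 | $314.44 | $4.00 | $318.44 | — | $0.00
Balance reaches $0.00 in month 10.

10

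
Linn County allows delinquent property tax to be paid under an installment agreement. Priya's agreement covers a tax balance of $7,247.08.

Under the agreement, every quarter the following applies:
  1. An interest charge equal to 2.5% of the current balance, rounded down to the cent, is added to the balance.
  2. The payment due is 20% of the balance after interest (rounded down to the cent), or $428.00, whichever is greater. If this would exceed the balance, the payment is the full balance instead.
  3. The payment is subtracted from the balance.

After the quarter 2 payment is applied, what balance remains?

# | Opening | Interest | Payment | End bal
1 | $7,247.08 | $181.17 | $1,485.65 | $5,942.60
2 | $5,942.60 | $148.56 | $1,218.23 | $4,872.93

$4,872.93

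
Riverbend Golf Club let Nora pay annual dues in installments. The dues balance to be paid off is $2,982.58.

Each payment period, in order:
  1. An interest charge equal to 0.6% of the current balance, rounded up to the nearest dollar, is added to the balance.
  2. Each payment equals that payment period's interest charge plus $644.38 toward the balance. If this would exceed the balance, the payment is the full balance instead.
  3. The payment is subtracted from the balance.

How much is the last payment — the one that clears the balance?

# | Opening | Interest | Payment | End bal
1 | $2,982.58 | $18.00 | $662.38 | $2,338.20
2 | $2,338.20 | $15.00 | $659.38 | $1,693.82
3 | $1,693.82 | $11.00 | $655.38 | $1,049.44
4 | $1,049.44 | $7.00 | $651.38 | $405.06
5 | $405.06 | $3.00 | $408.06 | $0.00

$408.06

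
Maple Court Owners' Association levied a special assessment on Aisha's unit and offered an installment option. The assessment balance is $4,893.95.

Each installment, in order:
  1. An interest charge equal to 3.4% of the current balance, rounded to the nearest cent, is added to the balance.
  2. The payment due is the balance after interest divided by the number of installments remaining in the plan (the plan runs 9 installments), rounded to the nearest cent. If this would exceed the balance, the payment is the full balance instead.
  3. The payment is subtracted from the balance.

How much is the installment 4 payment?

$621.58

# | Opening | Interest | Payment | End bal
1 | $4,893.95 | $166.39 | $562.26 | $4,498.08
2 | $4,498.08 | $152.93 | $581.38 | $4,069.63
3 | $4,069.63 | $138.37 | $601.14 | $3,606.86
4 | $3,606.86 | $122.63 | $621.58 | $3,107.91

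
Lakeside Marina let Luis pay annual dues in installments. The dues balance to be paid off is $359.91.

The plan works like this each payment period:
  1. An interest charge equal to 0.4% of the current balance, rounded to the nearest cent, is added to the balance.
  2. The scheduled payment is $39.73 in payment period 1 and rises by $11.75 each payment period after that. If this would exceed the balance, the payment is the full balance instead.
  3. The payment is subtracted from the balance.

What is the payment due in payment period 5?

Payment period 1: opening $359.91; interest $1.44 → $361.35; payment $39.73; balance $321.62
Payment period 2: opening $321.62; interest $1.29 → $322.91; payment $51.48; balance $271.43
Payment period 3: opening $271.43; interest $1.09 → $272.52; payment $63.23; balance $209.29
Payment period 4: opening $209.29; interest $0.84 → $210.13; payment $74.98; balance $135.15
Payment period 5: opening $135.15; interest $0.54 → $135.69; payment $86.73; balance $48.96

$86.73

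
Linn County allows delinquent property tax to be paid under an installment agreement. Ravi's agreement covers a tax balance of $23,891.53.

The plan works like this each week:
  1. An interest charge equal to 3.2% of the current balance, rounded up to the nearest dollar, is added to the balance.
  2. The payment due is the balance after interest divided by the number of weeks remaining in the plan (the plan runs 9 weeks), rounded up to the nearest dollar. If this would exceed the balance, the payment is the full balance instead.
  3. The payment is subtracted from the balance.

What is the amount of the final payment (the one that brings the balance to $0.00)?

Week 1: opening $23,891.53; interest $765.00 → $24,656.53; payment $2,740.00; balance $21,916.53
Week 2: opening $21,916.53; interest $702.00 → $22,618.53; payment $2,828.00; balance $19,790.53
Week 3: opening $19,790.53; interest $634.00 → $20,424.53; payment $2,918.00; balance $17,506.53
Week 4: opening $17,506.53; interest $561.00 → $18,067.53; payment $3,012.00; balance $15,055.53
Week 5: opening $15,055.53; interest $482.00 → $15,537.53; payment $3,108.00; balance $12,429.53
Week 6: opening $12,429.53; interest $398.00 → $12,827.53; payment $3,207.00; balance $9,620.53
Week 7: opening $9,620.53; interest $308.00 → $9,928.53; payment $3,310.00; balance $6,618.53
Week 8: opening $6,618.53; interest $212.00 → $6,830.53; payment $3,416.00; balance $3,414.53
Week 9: opening $3,414.53; interest $110.00 → $3,524.53; payment $3,524.53; balance $0.00

$3,524.53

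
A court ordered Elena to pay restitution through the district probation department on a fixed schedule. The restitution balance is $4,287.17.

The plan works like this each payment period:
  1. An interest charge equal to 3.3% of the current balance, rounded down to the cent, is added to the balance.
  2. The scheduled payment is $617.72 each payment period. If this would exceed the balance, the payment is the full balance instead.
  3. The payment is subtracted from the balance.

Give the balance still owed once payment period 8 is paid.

Payment period 1: $4,287.17 +$141.47 interest = $4,428.64; pay $617.72 → $3,810.92
Payment period 2: $3,810.92 +$125.76 interest = $3,936.68; pay $617.72 → $3,318.96
Payment period 3: $3,318.96 +$109.52 interest = $3,428.48; pay $617.72 → $2,810.76
Payment period 4: $2,810.76 +$92.75 interest = $2,903.51; pay $617.72 → $2,285.79
Payment period 5: $2,285.79 +$75.43 interest = $2,361.22; pay $617.72 → $1,743.50
Payment period 6: $1,743.50 +$57.53 interest = $1,801.03; pay $617.72 → $1,183.31
Payment period 7: $1,183.31 +$39.04 interest = $1,222.35; pay $617.72 → $604.63
Payment period 8: $604.63 +$19.95 interest = $624.58; pay $617.72 → $6.86

$6.86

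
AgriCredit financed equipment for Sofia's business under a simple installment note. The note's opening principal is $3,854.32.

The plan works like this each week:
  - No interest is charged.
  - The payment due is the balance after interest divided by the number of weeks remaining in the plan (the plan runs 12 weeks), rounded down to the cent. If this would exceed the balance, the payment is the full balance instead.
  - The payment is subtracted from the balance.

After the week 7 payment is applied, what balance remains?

$1,605.99

# | Opening | Payment | End bal
1 | $3,854.32 | $321.19 | $3,533.13
2 | $3,533.13 | $321.19 | $3,211.94
3 | $3,211.94 | $321.19 | $2,890.75
4 | $2,890.75 | $321.19 | $2,569.56
5 | $2,569.56 | $321.19 | $2,248.37
6 | $2,248.37 | $321.19 | $1,927.18
7 | $1,927.18 | $321.19 | $1,605.99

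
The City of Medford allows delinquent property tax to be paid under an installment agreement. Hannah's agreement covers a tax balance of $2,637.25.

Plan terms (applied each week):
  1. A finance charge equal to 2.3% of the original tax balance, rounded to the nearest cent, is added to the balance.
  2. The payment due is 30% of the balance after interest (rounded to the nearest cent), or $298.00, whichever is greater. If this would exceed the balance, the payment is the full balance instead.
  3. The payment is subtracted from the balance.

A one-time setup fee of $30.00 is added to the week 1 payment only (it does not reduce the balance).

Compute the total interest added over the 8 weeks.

# | Opening | Interest | Payment | Fee | End bal
1 | $2,637.25 | $60.66 | $809.37 | $30.00 | $1,888.54
2 | $1,888.54 | $60.66 | $584.76 | — | $1,364.44
3 | $1,364.44 | $60.66 | $427.53 | — | $997.57
4 | $997.57 | $60.66 | $317.47 | — | $740.76
5 | $740.76 | $60.66 | $298.00 | — | $503.42
6 | $503.42 | $60.66 | $298.00 | — | $266.08
7 | $266.08 | $60.66 | $298.00 | — | $28.74
8 | $28.74 | $60.66 | $89.40 | — | $0.00
Total interest: $60.66 + $60.66 + $60.66 + $60.66 + $60.66 + $60.66 + $60.66 + $60.66 = $485.28

$485.28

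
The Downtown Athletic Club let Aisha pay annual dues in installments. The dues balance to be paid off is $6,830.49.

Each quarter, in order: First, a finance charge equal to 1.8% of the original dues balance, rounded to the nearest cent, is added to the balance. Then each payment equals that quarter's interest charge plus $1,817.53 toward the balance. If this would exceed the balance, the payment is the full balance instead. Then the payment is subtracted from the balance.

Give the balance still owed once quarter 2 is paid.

$3,195.43

Quarter 1: $6,830.49 +$122.95 interest = $6,953.44; pay $1,940.48 → $5,012.96
Quarter 2: $5,012.96 +$122.95 interest = $5,135.91; pay $1,940.48 → $3,195.43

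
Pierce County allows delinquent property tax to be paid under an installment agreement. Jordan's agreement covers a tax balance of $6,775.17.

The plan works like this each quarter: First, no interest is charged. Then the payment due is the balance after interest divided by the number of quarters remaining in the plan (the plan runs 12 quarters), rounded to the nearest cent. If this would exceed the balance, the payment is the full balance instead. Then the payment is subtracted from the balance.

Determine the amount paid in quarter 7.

Quarter 1: $6,775.17 − $564.60 → $6,210.57
Quarter 2: $6,210.57 − $564.60 → $5,645.97
Quarter 3: $5,645.97 − $564.60 → $5,081.37
Quarter 4: $5,081.37 − $564.60 → $4,516.77
Quarter 5: $4,516.77 − $564.60 → $3,952.17
Quarter 6: $3,952.17 − $564.60 → $3,387.57
Quarter 7: $3,387.57 − $564.60 → $2,822.97

$564.60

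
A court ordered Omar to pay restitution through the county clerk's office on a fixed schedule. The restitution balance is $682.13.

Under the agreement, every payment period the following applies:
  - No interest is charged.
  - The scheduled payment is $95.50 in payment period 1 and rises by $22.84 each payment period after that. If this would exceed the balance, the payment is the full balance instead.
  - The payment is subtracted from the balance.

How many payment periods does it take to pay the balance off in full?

Payment period 1: opening $682.13; payment $95.50; balance $586.63
Payment period 2: opening $586.63; payment $118.34; balance $468.29
Payment period 3: opening $468.29; payment $141.18; balance $327.11
Payment period 4: opening $327.11; payment $164.02; balance $163.09
Payment period 5: opening $163.09; payment $163.09; balance $0.00
Balance reaches $0.00 in payment period 5.

5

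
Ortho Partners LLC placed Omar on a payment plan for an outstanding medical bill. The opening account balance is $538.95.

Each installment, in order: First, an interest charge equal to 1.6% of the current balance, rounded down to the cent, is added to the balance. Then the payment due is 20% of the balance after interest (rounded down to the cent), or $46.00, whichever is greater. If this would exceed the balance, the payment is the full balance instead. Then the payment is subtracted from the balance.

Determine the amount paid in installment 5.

$47.79

# | Opening | Interest | Payment | End bal
1 | $538.95 | $8.62 | $109.51 | $438.06
2 | $438.06 | $7.00 | $89.01 | $356.05
3 | $356.05 | $5.69 | $72.34 | $289.40
4 | $289.40 | $4.63 | $58.80 | $235.23
5 | $235.23 | $3.76 | $47.79 | $191.20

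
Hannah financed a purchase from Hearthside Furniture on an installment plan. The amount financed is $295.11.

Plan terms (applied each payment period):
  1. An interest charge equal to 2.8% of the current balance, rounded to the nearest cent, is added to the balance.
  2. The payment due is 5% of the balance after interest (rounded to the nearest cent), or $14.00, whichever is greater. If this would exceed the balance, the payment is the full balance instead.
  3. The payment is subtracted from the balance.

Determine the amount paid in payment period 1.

$15.17

Payment period 1: $295.11 +$8.26 interest = $303.37; pay $15.17 → $288.20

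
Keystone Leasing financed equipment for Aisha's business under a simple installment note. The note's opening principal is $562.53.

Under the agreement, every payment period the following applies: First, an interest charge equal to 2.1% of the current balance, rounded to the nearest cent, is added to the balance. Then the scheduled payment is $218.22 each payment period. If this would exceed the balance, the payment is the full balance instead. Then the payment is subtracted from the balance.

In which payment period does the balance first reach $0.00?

# | Opening | Interest | Payment | End bal
1 | $562.53 | $11.81 | $218.22 | $356.12
2 | $356.12 | $7.48 | $218.22 | $145.38
3 | $145.38 | $3.05 | $148.43 | $0.00
Balance reaches $0.00 in payment period 3.

3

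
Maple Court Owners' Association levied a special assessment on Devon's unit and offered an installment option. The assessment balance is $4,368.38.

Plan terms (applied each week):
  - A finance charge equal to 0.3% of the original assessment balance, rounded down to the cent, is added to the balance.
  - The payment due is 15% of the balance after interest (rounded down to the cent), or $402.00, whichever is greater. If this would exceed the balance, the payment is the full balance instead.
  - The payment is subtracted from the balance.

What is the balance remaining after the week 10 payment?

Week 1: opening $4,368.38; interest $13.10 → $4,381.48; payment $657.22; balance $3,724.26
Week 2: opening $3,724.26; interest $13.10 → $3,737.36; payment $560.60; balance $3,176.76
Week 3: opening $3,176.76; interest $13.10 → $3,189.86; payment $478.47; balance $2,711.39
Week 4: opening $2,711.39; interest $13.10 → $2,724.49; payment $408.67; balance $2,315.82
Week 5: opening $2,315.82; interest $13.10 → $2,328.92; payment $402.00; balance $1,926.92
Week 6: opening $1,926.92; interest $13.10 → $1,940.02; payment $402.00; balance $1,538.02
Week 7: opening $1,538.02; interest $13.10 → $1,551.12; payment $402.00; balance $1,149.12
Week 8: opening $1,149.12; interest $13.10 → $1,162.22; payment $402.00; balance $760.22
Week 9: opening $760.22; interest $13.10 → $773.32; payment $402.00; balance $371.32
Week 10: opening $371.32; interest $13.10 → $384.42; payment $384.42; balance $0.00

$0.00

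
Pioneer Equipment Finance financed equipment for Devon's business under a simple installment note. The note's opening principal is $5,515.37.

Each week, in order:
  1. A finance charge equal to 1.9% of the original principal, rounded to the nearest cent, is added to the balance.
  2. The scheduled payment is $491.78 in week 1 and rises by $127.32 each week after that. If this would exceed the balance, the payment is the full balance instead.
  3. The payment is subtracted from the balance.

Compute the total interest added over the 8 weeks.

$838.32

Week 1: $5,515.37 +$104.79 interest = $5,620.16; pay $491.78 → $5,128.38
Week 2: $5,128.38 +$104.79 interest = $5,233.17; pay $619.10 → $4,614.07
Week 3: $4,614.07 +$104.79 interest = $4,718.86; pay $746.42 → $3,972.44
Week 4: $3,972.44 +$104.79 interest = $4,077.23; pay $873.74 → $3,203.49
Week 5: $3,203.49 +$104.79 interest = $3,308.28; pay $1,001.06 → $2,307.22
Week 6: $2,307.22 +$104.79 interest = $2,412.01; pay $1,128.38 → $1,283.63
Week 7: $1,283.63 +$104.79 interest = $1,388.42; pay $1,255.70 → $132.72
Week 8: $132.72 +$104.79 interest = $237.51; pay $237.51 → $0.00
Total interest: $104.79 + $104.79 + $104.79 + $104.79 + $104.79 + $104.79 + $104.79 + $104.79 = $838.32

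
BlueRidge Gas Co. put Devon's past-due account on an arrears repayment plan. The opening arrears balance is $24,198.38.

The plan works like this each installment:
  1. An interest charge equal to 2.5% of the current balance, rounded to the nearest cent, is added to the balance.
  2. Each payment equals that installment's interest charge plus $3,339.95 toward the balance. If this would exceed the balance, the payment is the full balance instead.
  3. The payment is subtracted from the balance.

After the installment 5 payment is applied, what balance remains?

# | Opening | Interest | Payment | End bal
1 | $24,198.38 | $604.96 | $3,944.91 | $20,858.43
2 | $20,858.43 | $521.46 | $3,861.41 | $17,518.48
3 | $17,518.48 | $437.96 | $3,777.91 | $14,178.53
4 | $14,178.53 | $354.46 | $3,694.41 | $10,838.58
5 | $10,838.58 | $270.96 | $3,610.91 | $7,498.63

$7,498.63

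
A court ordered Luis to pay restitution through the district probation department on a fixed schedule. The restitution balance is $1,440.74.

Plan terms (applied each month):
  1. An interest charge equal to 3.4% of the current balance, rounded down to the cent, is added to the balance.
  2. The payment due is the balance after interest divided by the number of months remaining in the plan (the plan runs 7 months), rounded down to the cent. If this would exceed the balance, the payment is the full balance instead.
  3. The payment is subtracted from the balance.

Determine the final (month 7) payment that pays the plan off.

$260.09

Month 1: $1,440.74 +$48.98 interest = $1,489.72; pay $212.81 → $1,276.91
Month 2: $1,276.91 +$43.41 interest = $1,320.32; pay $220.05 → $1,100.27
Month 3: $1,100.27 +$37.40 interest = $1,137.67; pay $227.53 → $910.14
Month 4: $910.14 +$30.94 interest = $941.08; pay $235.27 → $705.81
Month 5: $705.81 +$23.99 interest = $729.80; pay $243.26 → $486.54
Month 6: $486.54 +$16.54 interest = $503.08; pay $251.54 → $251.54
Month 7: $251.54 +$8.55 interest = $260.09; pay $260.09 → $0.00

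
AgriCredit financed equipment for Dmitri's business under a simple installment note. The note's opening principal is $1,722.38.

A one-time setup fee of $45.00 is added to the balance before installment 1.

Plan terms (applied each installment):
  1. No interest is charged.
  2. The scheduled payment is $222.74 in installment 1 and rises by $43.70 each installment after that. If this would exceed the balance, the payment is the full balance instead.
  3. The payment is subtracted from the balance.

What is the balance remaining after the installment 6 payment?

# | Opening | Payment | End bal
1 | $1,767.38 | $222.74 | $1,544.64
2 | $1,544.64 | $266.44 | $1,278.20
3 | $1,278.20 | $310.14 | $968.06
4 | $968.06 | $353.84 | $614.22
5 | $614.22 | $397.54 | $216.68
6 | $216.68 | $216.68 | $0.00

$0.00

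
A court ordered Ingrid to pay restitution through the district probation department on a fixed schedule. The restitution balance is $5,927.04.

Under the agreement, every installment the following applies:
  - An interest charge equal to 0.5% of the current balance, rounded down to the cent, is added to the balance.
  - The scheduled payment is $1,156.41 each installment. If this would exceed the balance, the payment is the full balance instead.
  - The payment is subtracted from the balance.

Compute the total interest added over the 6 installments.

# | Opening | Interest | Payment | End bal
1 | $5,927.04 | $29.63 | $1,156.41 | $4,800.26
2 | $4,800.26 | $24.00 | $1,156.41 | $3,667.85
3 | $3,667.85 | $18.33 | $1,156.41 | $2,529.77
4 | $2,529.77 | $12.64 | $1,156.41 | $1,386.00
5 | $1,386.00 | $6.93 | $1,156.41 | $236.52
6 | $236.52 | $1.18 | $237.70 | $0.00
Total interest: $29.63 + $24.00 + $18.33 + $12.64 + $6.93 + $1.18 = $92.71

$92.71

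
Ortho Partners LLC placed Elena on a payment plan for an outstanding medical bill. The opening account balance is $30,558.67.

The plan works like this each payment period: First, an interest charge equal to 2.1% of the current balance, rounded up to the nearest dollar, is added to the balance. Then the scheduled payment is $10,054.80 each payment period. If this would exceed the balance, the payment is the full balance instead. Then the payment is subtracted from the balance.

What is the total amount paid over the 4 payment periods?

$31,925.67

Payment period 1: opening $30,558.67; interest $642.00 → $31,200.67; payment $10,054.80; balance $21,145.87
Payment period 2: opening $21,145.87; interest $445.00 → $21,590.87; payment $10,054.80; balance $11,536.07
Payment period 3: opening $11,536.07; interest $243.00 → $11,779.07; payment $10,054.80; balance $1,724.27
Payment period 4: opening $1,724.27; interest $37.00 → $1,761.27; payment $1,761.27; balance $0.00
Total paid: $31,925.67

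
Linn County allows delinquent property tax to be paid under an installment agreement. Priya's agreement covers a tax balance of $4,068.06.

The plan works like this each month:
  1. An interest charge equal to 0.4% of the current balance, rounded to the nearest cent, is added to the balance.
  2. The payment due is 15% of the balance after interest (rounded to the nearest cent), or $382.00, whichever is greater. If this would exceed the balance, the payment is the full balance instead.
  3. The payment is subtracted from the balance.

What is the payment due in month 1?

$612.65

Month 1: opening $4,068.06; interest $16.27 → $4,084.33; payment $612.65; balance $3,471.68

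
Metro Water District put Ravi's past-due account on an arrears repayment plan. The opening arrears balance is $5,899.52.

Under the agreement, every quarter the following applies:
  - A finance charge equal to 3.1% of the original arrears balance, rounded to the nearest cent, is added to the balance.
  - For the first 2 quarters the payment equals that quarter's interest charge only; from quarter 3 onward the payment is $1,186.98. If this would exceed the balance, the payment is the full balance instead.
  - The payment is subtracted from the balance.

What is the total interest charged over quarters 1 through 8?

$1,463.12

Quarter 1: $5,899.52 +$182.89 interest = $6,082.41; pay $182.89 → $5,899.52
Quarter 2: $5,899.52 +$182.89 interest = $6,082.41; pay $182.89 → $5,899.52
Quarter 3: $5,899.52 +$182.89 interest = $6,082.41; pay $1,186.98 → $4,895.43
Quarter 4: $4,895.43 +$182.89 interest = $5,078.32; pay $1,186.98 → $3,891.34
Quarter 5: $3,891.34 +$182.89 interest = $4,074.23; pay $1,186.98 → $2,887.25
Quarter 6: $2,887.25 +$182.89 interest = $3,070.14; pay $1,186.98 → $1,883.16
Quarter 7: $1,883.16 +$182.89 interest = $2,066.05; pay $1,186.98 → $879.07
Quarter 8: $879.07 +$182.89 interest = $1,061.96; pay $1,061.96 → $0.00
Total interest: $182.89 + $182.89 + $182.89 + $182.89 + $182.89 + $182.89 + $182.89 + $182.89 = $1,463.12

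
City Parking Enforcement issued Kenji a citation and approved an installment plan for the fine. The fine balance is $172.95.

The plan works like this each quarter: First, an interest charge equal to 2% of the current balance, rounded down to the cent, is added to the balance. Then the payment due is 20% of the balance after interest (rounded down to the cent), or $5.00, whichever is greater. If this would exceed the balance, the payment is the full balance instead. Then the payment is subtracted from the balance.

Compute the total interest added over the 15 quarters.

$17.61

Quarter 1: $172.95 +$3.45 interest = $176.40; pay $35.28 → $141.12
Quarter 2: $141.12 +$2.82 interest = $143.94; pay $28.78 → $115.16
Quarter 3: $115.16 +$2.30 interest = $117.46; pay $23.49 → $93.97
Quarter 4: $93.97 +$1.87 interest = $95.84; pay $19.16 → $76.68
Quarter 5: $76.68 +$1.53 interest = $78.21; pay $15.64 → $62.57
Quarter 6: $62.57 +$1.25 interest = $63.82; pay $12.76 → $51.06
Quarter 7: $51.06 +$1.02 interest = $52.08; pay $10.41 → $41.67
Quarter 8: $41.67 +$0.83 interest = $42.50; pay $8.50 → $34.00
Quarter 9: $34.00 +$0.68 interest = $34.68; pay $6.93 → $27.75
Quarter 10: $27.75 +$0.55 interest = $28.30; pay $5.66 → $22.64
Quarter 11: $22.64 +$0.45 interest = $23.09; pay $5.00 → $18.09
Quarter 12: $18.09 +$0.36 interest = $18.45; pay $5.00 → $13.45
Quarter 13: $13.45 +$0.26 interest = $13.71; pay $5.00 → $8.71
Quarter 14: $8.71 +$0.17 interest = $8.88; pay $5.00 → $3.88
Quarter 15: $3.88 +$0.07 interest = $3.95; pay $3.95 → $0.00
Total interest: $3.45 + $2.82 + $2.30 + $1.87 + $1.53 + $1.25 + $1.02 + $0.83 + $0.68 + $0.55 + $0.45 + $0.36 + $0.26 + $0.17 + $0.07 = $17.61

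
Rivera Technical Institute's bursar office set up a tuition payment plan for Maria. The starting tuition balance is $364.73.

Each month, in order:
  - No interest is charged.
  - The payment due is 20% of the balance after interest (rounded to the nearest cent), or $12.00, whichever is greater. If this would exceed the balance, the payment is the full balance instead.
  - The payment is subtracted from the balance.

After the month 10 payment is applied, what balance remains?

Month 1: $364.73 − $72.95 → $291.78
Month 2: $291.78 − $58.36 → $233.42
Month 3: $233.42 − $46.68 → $186.74
Month 4: $186.74 − $37.35 → $149.39
Month 5: $149.39 − $29.88 → $119.51
Month 6: $119.51 − $23.90 → $95.61
Month 7: $95.61 − $19.12 → $76.49
Month 8: $76.49 − $15.30 → $61.19
Month 9: $61.19 − $12.24 → $48.95
Month 10: $48.95 − $12.00 → $36.95

$36.95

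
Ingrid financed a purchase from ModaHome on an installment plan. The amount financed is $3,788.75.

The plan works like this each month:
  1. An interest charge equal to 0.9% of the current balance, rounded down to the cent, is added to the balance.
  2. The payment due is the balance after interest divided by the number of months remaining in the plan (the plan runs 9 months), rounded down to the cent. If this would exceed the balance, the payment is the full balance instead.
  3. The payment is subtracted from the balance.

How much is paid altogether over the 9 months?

# | Opening | Interest | Payment | End bal
1 | $3,788.75 | $34.09 | $424.76 | $3,398.08
2 | $3,398.08 | $30.58 | $428.58 | $3,000.08
3 | $3,000.08 | $27.00 | $432.44 | $2,594.64
4 | $2,594.64 | $23.35 | $436.33 | $2,181.66
5 | $2,181.66 | $19.63 | $440.25 | $1,761.04
6 | $1,761.04 | $15.84 | $444.22 | $1,332.66
7 | $1,332.66 | $11.99 | $448.21 | $896.44
8 | $896.44 | $8.06 | $452.25 | $452.25
9 | $452.25 | $4.07 | $456.32 | $0.00
Total paid: $3,963.36

$3,963.36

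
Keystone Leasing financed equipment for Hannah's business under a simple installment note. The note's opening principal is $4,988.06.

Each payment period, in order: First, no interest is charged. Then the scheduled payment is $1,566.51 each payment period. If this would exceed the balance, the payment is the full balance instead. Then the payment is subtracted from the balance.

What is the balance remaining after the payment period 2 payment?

$1,855.04

Payment period 1: opening $4,988.06; payment $1,566.51; balance $3,421.55
Payment period 2: opening $3,421.55; payment $1,566.51; balance $1,855.04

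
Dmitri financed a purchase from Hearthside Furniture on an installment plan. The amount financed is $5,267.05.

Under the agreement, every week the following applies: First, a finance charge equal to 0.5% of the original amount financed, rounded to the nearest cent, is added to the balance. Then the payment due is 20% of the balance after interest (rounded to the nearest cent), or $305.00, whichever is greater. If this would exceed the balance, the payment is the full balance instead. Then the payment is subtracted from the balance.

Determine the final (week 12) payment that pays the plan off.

# | Opening | Interest | Payment | End bal
1 | $5,267.05 | $26.34 | $1,058.68 | $4,234.71
2 | $4,234.71 | $26.34 | $852.21 | $3,408.84
3 | $3,408.84 | $26.34 | $687.04 | $2,748.14
4 | $2,748.14 | $26.34 | $554.90 | $2,219.58
5 | $2,219.58 | $26.34 | $449.18 | $1,796.74
6 | $1,796.74 | $26.34 | $364.62 | $1,458.46
7 | $1,458.46 | $26.34 | $305.00 | $1,179.80
8 | $1,179.80 | $26.34 | $305.00 | $901.14
9 | $901.14 | $26.34 | $305.00 | $622.48
10 | $622.48 | $26.34 | $305.00 | $343.82
11 | $343.82 | $26.34 | $305.00 | $65.16
12 | $65.16 | $26.34 | $91.50 | $0.00

$91.50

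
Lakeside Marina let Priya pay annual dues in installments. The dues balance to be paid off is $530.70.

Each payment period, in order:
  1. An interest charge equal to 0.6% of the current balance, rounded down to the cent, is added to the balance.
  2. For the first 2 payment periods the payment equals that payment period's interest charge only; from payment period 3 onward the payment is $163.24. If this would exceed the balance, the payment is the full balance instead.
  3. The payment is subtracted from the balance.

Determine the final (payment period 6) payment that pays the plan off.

Payment period 1: $530.70 +$3.18 interest = $533.88; pay $3.18 → $530.70
Payment period 2: $530.70 +$3.18 interest = $533.88; pay $3.18 → $530.70
Payment period 3: $530.70 +$3.18 interest = $533.88; pay $163.24 → $370.64
Payment period 4: $370.64 +$2.22 interest = $372.86; pay $163.24 → $209.62
Payment period 5: $209.62 +$1.25 interest = $210.87; pay $163.24 → $47.63
Payment period 6: $47.63 +$0.28 interest = $47.91; pay $47.91 → $0.00

$47.91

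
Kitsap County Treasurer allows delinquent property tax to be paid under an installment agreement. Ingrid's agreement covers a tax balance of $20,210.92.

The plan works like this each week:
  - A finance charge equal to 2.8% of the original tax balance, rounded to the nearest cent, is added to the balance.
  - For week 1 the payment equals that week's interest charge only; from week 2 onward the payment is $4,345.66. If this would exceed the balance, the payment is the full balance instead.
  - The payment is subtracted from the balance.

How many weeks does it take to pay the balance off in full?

7

Week 1: opening $20,210.92; interest $565.91 → $20,776.83; payment $565.91; balance $20,210.92
Week 2: opening $20,210.92; interest $565.91 → $20,776.83; payment $4,345.66; balance $16,431.17
Week 3: opening $16,431.17; interest $565.91 → $16,997.08; payment $4,345.66; balance $12,651.42
Week 4: opening $12,651.42; interest $565.91 → $13,217.33; payment $4,345.66; balance $8,871.67
Week 5: opening $8,871.67; interest $565.91 → $9,437.58; payment $4,345.66; balance $5,091.92
Week 6: opening $5,091.92; interest $565.91 → $5,657.83; payment $4,345.66; balance $1,312.17
Week 7: opening $1,312.17; interest $565.91 → $1,878.08; payment $1,878.08; balance $0.00
Balance reaches $0.00 in week 7.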